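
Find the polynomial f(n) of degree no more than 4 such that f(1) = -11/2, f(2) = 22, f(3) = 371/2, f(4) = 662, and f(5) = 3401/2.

Using the Lagrange interpolation formula with nodes 1, 2, 3, 4, 5:
  L_0(n) = (n - 2)(n - 3)(n - 4)(n - 5) / 24
  L_1(n) = (n - 1)(n - 3)(n - 4)(n - 5) / -6
  L_2(n) = (n - 1)(n - 2)(n - 4)(n - 5) / 4
  L_3(n) = (n - 1)(n - 2)(n - 3)(n - 5) / -6
  L_4(n) = (n - 1)(n - 2)(n - 3)(n - 4) / 24
Then f(n) = -11/2·L_0(n) + 22·L_1(n) + 371/2·L_2(n) + 662·L_3(n) + 3401/2·L_4(n).
Expanding and collecting terms gives f(n) = 3n^4 - (1/2)n^3 - 4n^2 - 2n - 2.
Check: f(4) = 662. ✓

f(n) = 3n^4 - (1/2)n^3 - 4n^2 - 2n - 2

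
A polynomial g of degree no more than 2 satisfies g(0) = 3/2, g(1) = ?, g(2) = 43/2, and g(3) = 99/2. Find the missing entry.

The 3 known points determine the degree-2 polynomial uniquely.
Write g(s) = as^2 + bs + c. Substituting each data point gives a linear system:
  c = 3/2
  4a + 2b + c = 43/2
  9a + 3b + c = 99/2
Solving the system yields a = 6, b = -2, c = 3/2.
So g(s) = 6s² - 2s + 3/2.
Then g(1) = 11/2.

11/2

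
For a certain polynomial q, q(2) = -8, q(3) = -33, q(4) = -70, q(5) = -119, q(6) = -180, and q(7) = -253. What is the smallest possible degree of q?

Forward differences of the values at t = 2, 3, 4, 5, 6, 7:
  q  : -8  -33  -70  -119  -180  -253
  Δ  : -25  -37  -49  -61  -73
  Δ^2: -12  -12  -12  -12
  Δ^3: 0  0  0
  Δ^4: 0  0
  Δ^5: 0
The second differences are constant (-12) and nonzero, while all higher differences vanish, so the minimal degree is 2.

2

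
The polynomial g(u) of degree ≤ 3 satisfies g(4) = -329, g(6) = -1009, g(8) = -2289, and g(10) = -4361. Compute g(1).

-14

Forward differences of the values at u = 4, 6, 8, 10:
  g  : -329  -1009  -2289  -4361
  Δ  : -680  -1280  -2072
  Δ^2: -600  -792
  Δ^3: -192
The third differences are constant, confirming degree 3.
Interpolating (Newton forward form) and evaluating at u = 1 gives g(1) = -14.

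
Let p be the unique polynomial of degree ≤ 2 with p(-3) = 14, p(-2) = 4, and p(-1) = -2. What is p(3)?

Using the Lagrange interpolation formula with nodes -3, -2, -1:
  L_0(u) = (u + 2)(u + 1) / 2
  L_1(u) = (u + 3)(u + 1) / -1
  L_2(u) = (u + 3)(u + 2) / 2
Then p(u) = 14·L_0(u) + 4·L_1(u) - 2·L_2(u).
Expanding and collecting terms gives p(u) = 2u² - 4.
Evaluating at u = 3: p(3) = 14.

14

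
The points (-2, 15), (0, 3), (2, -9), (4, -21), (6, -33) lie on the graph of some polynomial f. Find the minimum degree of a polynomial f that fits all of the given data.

Forward differences of the values at u = -2, 0, 2, 4, 6:
  f  : 15  3  -9  -21  -33
  Δ  : -12  -12  -12  -12
  Δ^2: 0  0  0
  Δ^3: 0  0
  Δ^4: 0
The first differences are constant (-12) and nonzero, while all higher differences vanish, so the minimal degree is 1.

1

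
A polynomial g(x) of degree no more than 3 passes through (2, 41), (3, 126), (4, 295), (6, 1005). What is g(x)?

Write g(x) = ax^3 + bx^2 + cx + d. Substituting each data point gives a linear system:
  8a + 4b + 2c + d = 41
  27a + 9b + 3c + d = 126
  64a + 16b + 4c + d = 295
  216a + 36b + 6c + d = 1005
Solving the system yields a = 5, b = -3, c = 5, d = 3.
So g(x) = 5x³ - 3x² + 5x + 3.
Check: g(6) = 1005. ✓

g(x) = 5x^3 - 3x^2 + 5x + 3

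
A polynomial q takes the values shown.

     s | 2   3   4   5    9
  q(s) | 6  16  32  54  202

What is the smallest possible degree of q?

Divided differences on the nodes 2, 3, 4, 5, 9:
  order 0: 6  16  32  54  202
  order 1: 10  16  22  37
  order 2: 3  3  3
  order 3: 0  0
  order 4: 0
The order-2 divided differences are all 3 (nonzero) and every higher order vanishes, so the data lies on a polynomial of degree exactly 2.

2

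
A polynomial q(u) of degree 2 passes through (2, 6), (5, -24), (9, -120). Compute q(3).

Write q(u) = au^2 + bu + c. Substituting each data point gives a linear system:
  4a + 2b + c = 6
  25a + 5b + c = -24
  81a + 9b + c = -120
Solving the system yields a = -2, b = 4, c = 6.
So q(u) = -2u^2 + 4u + 6.
Then q(3) = 0.

0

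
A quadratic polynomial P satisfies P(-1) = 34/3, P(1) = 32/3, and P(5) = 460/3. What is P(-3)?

60

Write P(s) = as^2 + bs + c. Substituting each data point gives a linear system:
  a - b + c = 34/3
  a + b + c = 32/3
  25a + 5b + c = 460/3
Solving the system yields a = 6, b = -1/3, c = 5.
So P(s) = 6s^2 - (1/3)s + 5.
Then P(-3) = 60.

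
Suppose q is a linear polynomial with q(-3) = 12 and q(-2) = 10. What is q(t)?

q(t) = -2t + 6

Write q(t) = at + b. Substituting each data point gives a linear system:
  -3a + b = 12
  -2a + b = 10
Solving the system yields a = -2, b = 6.
So q(t) = -2t + 6.
Check: q(-3) = 12. ✓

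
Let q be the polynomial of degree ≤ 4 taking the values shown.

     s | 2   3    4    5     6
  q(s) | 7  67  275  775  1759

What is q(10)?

16055

Forward differences of the values at s = 2, 3, 4, 5, 6:
  q  : 7  67  275  775  1759
  Δ  : 60  208  500  984
  Δ^2: 148  292  484
  Δ^3: 144  192
  Δ^4: 48
The fourth differences are constant, confirming degree 4.
Interpolating (Newton forward form) and evaluating at s = 10 gives q(10) = 16055.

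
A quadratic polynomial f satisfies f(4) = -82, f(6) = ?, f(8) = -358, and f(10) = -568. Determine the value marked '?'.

The 3 known points determine the degree-2 polynomial uniquely.
Write f(u) = au^2 + bu + c. Substituting each data point gives a linear system:
  16a + 4b + c = -82
  64a + 8b + c = -358
  100a + 10b + c = -568
Solving the system yields a = -6, b = 3, c = 2.
So f(u) = -6u^2 + 3u + 2.
Then f(6) = -196.

-196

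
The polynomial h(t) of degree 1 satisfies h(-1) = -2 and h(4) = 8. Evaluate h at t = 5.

Using the Lagrange interpolation formula with nodes -1, 4:
  L_0(t) = (t - 4) / -5
  L_1(t) = (t + 1) / 5
Then h(t) = -2·L_0(t) + 8·L_1(t).
Expanding and collecting terms gives h(t) = 2t.
Evaluating at t = 5: h(5) = 10.

10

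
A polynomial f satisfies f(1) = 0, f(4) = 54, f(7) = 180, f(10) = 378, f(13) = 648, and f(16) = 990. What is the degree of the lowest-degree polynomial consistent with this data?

Forward differences of the values at u = 1, 4, 7, 10, 13, 16:
  f  : 0  54  180  378  648  990
  Δ  : 54  126  198  270  342
  Δ^2: 72  72  72  72
  Δ^3: 0  0  0
  Δ^4: 0  0
  Δ^5: 0
The second differences are constant (72) and nonzero, while all higher differences vanish, so the minimal degree is 2.

2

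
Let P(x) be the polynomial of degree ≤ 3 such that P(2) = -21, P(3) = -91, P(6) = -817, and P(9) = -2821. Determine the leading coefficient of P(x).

-4

Write P(x) = ax^3 + bx^2 + cx + d. Substituting each data point gives a linear system:
  8a + 4b + 2c + d = -21
  27a + 9b + 3c + d = -91
  216a + 36b + 6c + d = -817
  729a + 81b + 9c + d = -2821
Solving the system yields a = -4, b = 1, c = 1, d = 5.
So P(x) = -4x³ + x² + x + 5.
The leading coefficient is -4.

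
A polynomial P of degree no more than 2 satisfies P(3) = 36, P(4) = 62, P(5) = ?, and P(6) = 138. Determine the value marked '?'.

96

The 3 known points determine the degree-2 polynomial uniquely.
Write P(s) = as^2 + bs + c. Substituting each data point gives a linear system:
  9a + 3b + c = 36
  16a + 4b + c = 62
  36a + 6b + c = 138
Solving the system yields a = 4, b = -2, c = 6.
So P(s) = 4s^2 - 2s + 6.
Then P(5) = 96.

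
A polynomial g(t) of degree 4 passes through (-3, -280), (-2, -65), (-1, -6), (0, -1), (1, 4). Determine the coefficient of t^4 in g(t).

Write g(t) = at^4 + bt^3 + ct^2 + dt + e. Substituting each data point gives a linear system:
  81a - 27b + 9c - 3d + e = -280
  16a - 8b + 4c - 2d + e = -65
  a - b + c - d + e = -6
  e = -1
  a + b + c + d + e = 4
Solving the system yields a = -2, b = 5, c = 2, d = 0, e = -1.
So g(t) = -2t^4 + 5t^3 + 2t^2 - 1.
The leading coefficient is -2.

-2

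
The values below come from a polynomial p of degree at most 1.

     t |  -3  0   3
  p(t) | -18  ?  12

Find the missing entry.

-3

The 2 known points determine the degree-1 polynomial uniquely.
Write p(t) = at + b. Substituting each data point gives a linear system:
  -3a + b = -18
  3a + b = 12
Solving the system yields a = 5, b = -3.
So p(t) = 5t - 3.
Then p(0) = -3.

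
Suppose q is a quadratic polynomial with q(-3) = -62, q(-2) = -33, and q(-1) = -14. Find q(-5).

-150

Forward differences of the values at x = -3, -2, -1:
  q  : -62  -33  -14
  Δ  : 29  19
  Δ^2: -10
The second differences are constant, confirming degree 2.
Interpolating (Newton forward form) and evaluating at x = -5 gives q(-5) = -150.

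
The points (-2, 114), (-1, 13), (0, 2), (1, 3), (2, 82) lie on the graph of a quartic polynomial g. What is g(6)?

Using the Lagrange interpolation formula with nodes -2, -1, 0, 1, 2:
  L_0(s) = (s + 1)s(s - 1)(s - 2) / 24
  L_1(s) = (s + 2)s(s - 1)(s - 2) / -6
  L_2(s) = (s + 2)(s + 1)(s - 1)(s - 2) / 4
  L_3(s) = (s + 2)(s + 1)s(s - 2) / -6
  L_4(s) = (s + 2)(s + 1)s(s - 1) / 24
Then g(s) = 114·L_0(s) + 13·L_1(s) + 2·L_2(s) + 3·L_3(s) + 82·L_4(s).
Expanding and collecting terms gives g(s) = 6s^4 - s^3 - 4s + 2.
Evaluating at s = 6: g(6) = 7538.

7538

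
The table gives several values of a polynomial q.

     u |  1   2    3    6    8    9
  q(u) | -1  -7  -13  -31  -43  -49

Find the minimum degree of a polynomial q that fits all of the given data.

1

Divided differences on the nodes 1, 2, 3, 6, 8, 9:
  order 0: -1  -7  -13  -31  -43  -49
  order 1: -6  -6  -6  -6  -6
  order 2: 0  0  0  0
  order 3: 0  0  0
  order 4: 0  0
  order 5: 0
The order-1 divided differences are all -6 (nonzero) and every higher order vanishes, so the data lies on a polynomial of degree exactly 1.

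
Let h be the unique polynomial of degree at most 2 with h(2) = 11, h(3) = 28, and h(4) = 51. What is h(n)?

h(n) = 3n^2 + 2n - 5

Write h(n) = an^2 + bn + c. Substituting each data point gives a linear system:
  4a + 2b + c = 11
  9a + 3b + c = 28
  16a + 4b + c = 51
Solving the system yields a = 3, b = 2, c = -5.
So h(n) = 3n^2 + 2n - 5.
Check: h(4) = 51. ✓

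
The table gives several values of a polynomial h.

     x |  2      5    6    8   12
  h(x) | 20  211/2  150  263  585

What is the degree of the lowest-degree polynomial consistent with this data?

Divided differences on the nodes 2, 5, 6, 8, 12:
  order 0: 20  211/2  150  263  585
  order 1: 57/2  89/2  113/2  161/2
  order 2: 4  4  4
  order 3: 0  0
  order 4: 0
The order-2 divided differences are all 4 (nonzero) and every higher order vanishes, so the data lies on a polynomial of degree exactly 2.

2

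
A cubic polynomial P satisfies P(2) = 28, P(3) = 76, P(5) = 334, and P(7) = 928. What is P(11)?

Write P(x) = ax^3 + bx^2 + cx + d. Substituting each data point gives a linear system:
  8a + 4b + 2c + d = 28
  27a + 9b + 3c + d = 76
  125a + 25b + 5c + d = 334
  343a + 49b + 7c + d = 928
Solving the system yields a = 3, b = -3, c = 6, d = 4.
So P(x) = 3x³ - 3x² + 6x + 4.
Then P(11) = 3700.

3700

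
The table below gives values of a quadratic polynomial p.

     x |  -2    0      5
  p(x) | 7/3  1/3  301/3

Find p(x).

Using the Lagrange interpolation formula with nodes -2, 0, 5:
  L_0(x) = x(x - 5) / 14
  L_1(x) = (x + 2)(x - 5) / -10
  L_2(x) = (x + 2)x / 35
Then p(x) = 7/3·L_0(x) + 1/3·L_1(x) + 301/3·L_2(x).
Expanding and collecting terms gives p(x) = 3x^2 + 5x + 1/3.
Check: p(5) = 301/3. ✓

p(x) = 3x^2 + 5x + 1/3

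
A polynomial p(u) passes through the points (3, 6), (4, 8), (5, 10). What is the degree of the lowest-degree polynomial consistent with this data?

1

Forward differences of the values at u = 3, 4, 5:
  p  : 6  8  10
  Δ  : 2  2
  Δ^2: 0
The first differences are constant (2) and nonzero, while all higher differences vanish, so the minimal degree is 1.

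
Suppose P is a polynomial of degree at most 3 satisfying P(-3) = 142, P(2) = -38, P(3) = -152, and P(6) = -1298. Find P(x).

Using the Lagrange interpolation formula with nodes -3, 2, 3, 6:
  L_0(x) = (x - 2)(x - 3)(x - 6) / -270
  L_1(x) = (x + 3)(x - 3)(x - 6) / 20
  L_2(x) = (x + 3)(x - 2)(x - 6) / -18
  L_3(x) = (x + 3)(x - 2)(x - 3) / 108
Then P(x) = 142·L_0(x) - 38·L_1(x) - 152·L_2(x) - 1298·L_3(x).
Expanding and collecting terms gives P(x) = -6x^3 - x^2 + 5x + 4.
Check: P(6) = -1298. ✓

P(x) = -6x^3 - x^2 + 5x + 4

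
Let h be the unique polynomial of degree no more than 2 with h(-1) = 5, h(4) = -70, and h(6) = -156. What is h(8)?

-274

Write h(x) = ax^2 + bx + c. Substituting each data point gives a linear system:
  a - b + c = 5
  16a + 4b + c = -70
  36a + 6b + c = -156
Solving the system yields a = -4, b = -3, c = 6.
So h(x) = -4x^2 - 3x + 6.
Then h(8) = -274.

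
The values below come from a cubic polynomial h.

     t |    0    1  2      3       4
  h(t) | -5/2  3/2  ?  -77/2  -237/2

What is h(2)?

The 4 known points determine the degree-3 polynomial uniquely.
Write h(t) = at^3 + bt^2 + ct + d. Substituting each data point gives a linear system:
  d = -5/2
  a + b + c + d = 3/2
  27a + 9b + 3c + d = -77/2
  64a + 16b + 4c + d = -237/2
Solving the system yields a = -3, b = 4, c = 3, d = -5/2.
So h(t) = -3t^3 + 4t^2 + 3t - 5/2.
Then h(2) = -9/2.

-9/2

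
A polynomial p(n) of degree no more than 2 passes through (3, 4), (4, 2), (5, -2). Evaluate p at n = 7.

Using the Lagrange interpolation formula with nodes 3, 4, 5:
  L_0(n) = (n - 4)(n - 5) / 2
  L_1(n) = (n - 3)(n - 5) / -1
  L_2(n) = (n - 3)(n - 4) / 2
Then p(n) = 4·L_0(n) + 2·L_1(n) - 2·L_2(n).
Expanding and collecting terms gives p(n) = -n^2 + 5n - 2.
Evaluating at n = 7: p(7) = -16.

-16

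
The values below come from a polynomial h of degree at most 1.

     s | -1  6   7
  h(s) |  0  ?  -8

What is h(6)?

-7

The 2 known points determine the degree-1 polynomial uniquely.
Write h(s) = as + b. Substituting each data point gives a linear system:
  -a + b = 0
  7a + b = -8
Solving the system yields a = -1, b = -1.
So h(s) = -s - 1.
Then h(6) = -7.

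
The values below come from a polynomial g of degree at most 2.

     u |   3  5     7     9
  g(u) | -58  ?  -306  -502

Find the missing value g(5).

-158

On equispaced nodes a degree-2 polynomial has vanishing third forward difference, so
  - g(3) + 3·g(5) - 3·g(7) + g(9) = 0.
Substituting the known values and solving for g(5):
  3·g(5) = -474
  g(5) = -158.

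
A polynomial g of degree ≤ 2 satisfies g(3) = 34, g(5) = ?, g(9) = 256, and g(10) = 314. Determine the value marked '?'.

84

The 3 known points determine the degree-2 polynomial uniquely.
Write g(u) = au^2 + bu + c. Substituting each data point gives a linear system:
  9a + 3b + c = 34
  81a + 9b + c = 256
  100a + 10b + c = 314
Solving the system yields a = 3, b = 1, c = 4.
So g(u) = 3u^2 + u + 4.
Then g(5) = 84.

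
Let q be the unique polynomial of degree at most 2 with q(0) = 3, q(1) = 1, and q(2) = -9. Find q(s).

q(s) = -4s^2 + 2s + 3

Write q(s) = as^2 + bs + c. Substituting each data point gives a linear system:
  c = 3
  a + b + c = 1
  4a + 2b + c = -9
Solving the system yields a = -4, b = 2, c = 3.
So q(s) = -4s² + 2s + 3.
Check: q(0) = 3. ✓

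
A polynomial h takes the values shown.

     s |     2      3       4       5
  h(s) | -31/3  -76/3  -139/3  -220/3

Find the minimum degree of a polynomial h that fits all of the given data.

Forward differences of the values at s = 2, 3, 4, 5:
  h  : -31/3  -76/3  -139/3  -220/3
  Δ  : -15  -21  -27
  Δ^2: -6  -6
  Δ^3: 0
The second differences are constant (-6) and nonzero, while all higher differences vanish, so the minimal degree is 2.

2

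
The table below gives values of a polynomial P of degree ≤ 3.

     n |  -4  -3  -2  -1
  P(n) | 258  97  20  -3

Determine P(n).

Write P(n) = an^3 + bn^2 + cn + d. Substituting each data point gives a linear system:
  -64a + 16b - 4c + d = 258
  -27a + 9b - 3c + d = 97
  -8a + 4b - 2c + d = 20
  -a + b - c + d = -3
Solving the system yields a = -5, b = -3, c = 3, d = -2.
So P(n) = -5n³ - 3n² + 3n - 2.
Check: P(-4) = 258. ✓

P(n) = -5n^3 - 3n^2 + 3n - 2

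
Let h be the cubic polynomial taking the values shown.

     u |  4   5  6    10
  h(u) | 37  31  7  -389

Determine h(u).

Using the Lagrange interpolation formula with nodes 4, 5, 6, 10:
  L_0(u) = (u - 5)(u - 6)(u - 10) / -12
  L_1(u) = (u - 4)(u - 6)(u - 10) / 5
  L_2(u) = (u - 4)(u - 5)(u - 10) / -8
  L_3(u) = (u - 4)(u - 5)(u - 6) / 120
Then h(u) = 37·L_0(u) + 31·L_1(u) + 7·L_2(u) - 389·L_3(u).
Expanding and collecting terms gives h(u) = -u³ + 6u² + u + 1.
Check: h(6) = 7. ✓

h(u) = -u^3 + 6u^2 + u + 1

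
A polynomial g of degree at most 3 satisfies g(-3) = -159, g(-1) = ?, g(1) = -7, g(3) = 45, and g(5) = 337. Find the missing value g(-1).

-11

On equispaced nodes a degree-3 polynomial has vanishing fourth forward difference, so
  g(-3) - 4·g(-1) + 6·g(1) - 4·g(3) + g(5) = 0.
Substituting the known values and solving for g(-1):
  -4·g(-1) = 44
  g(-1) = -11.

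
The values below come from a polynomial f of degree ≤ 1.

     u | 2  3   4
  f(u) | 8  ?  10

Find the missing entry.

9

On equispaced nodes a degree-1 polynomial has vanishing second forward difference, so
  f(2) - 2·f(3) + f(4) = 0.
Substituting the known values and solving for f(3):
  -2·f(3) = -18
  f(3) = 9.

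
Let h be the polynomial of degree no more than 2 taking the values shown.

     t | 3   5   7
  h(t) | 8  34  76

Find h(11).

Write h(t) = at^2 + bt + c. Substituting each data point gives a linear system:
  9a + 3b + c = 8
  25a + 5b + c = 34
  49a + 7b + c = 76
Solving the system yields a = 2, b = -3, c = -1.
So h(t) = 2t^2 - 3t - 1.
Then h(11) = 208.

208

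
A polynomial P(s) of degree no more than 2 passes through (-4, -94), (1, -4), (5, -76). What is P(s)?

P(s) = -4s^2 + 6s - 6

Using the Lagrange interpolation formula with nodes -4, 1, 5:
  L_0(s) = (s - 1)(s - 5) / 45
  L_1(s) = (s + 4)(s - 5) / -20
  L_2(s) = (s + 4)(s - 1) / 36
Then P(s) = -94·L_0(s) - 4·L_1(s) - 76·L_2(s).
Expanding and collecting terms gives P(s) = -4s^2 + 6s - 6.
Check: P(1) = -4. ✓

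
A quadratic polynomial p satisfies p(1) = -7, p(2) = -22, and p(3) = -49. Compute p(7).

-277

Forward differences of the values at s = 1, 2, 3:
  p  : -7  -22  -49
  Δ  : -15  -27
  Δ^2: -12
The second differences are constant, confirming degree 2.
Interpolating (Newton forward form) and evaluating at s = 7 gives p(7) = -277.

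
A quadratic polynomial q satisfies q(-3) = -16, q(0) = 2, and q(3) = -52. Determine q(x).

q(x) = -4x^2 - 6x + 2

Using the Lagrange interpolation formula with nodes -3, 0, 3:
  L_0(x) = x(x - 3) / 18
  L_1(x) = (x + 3)(x - 3) / -9
  L_2(x) = (x + 3)x / 18
Then q(x) = -16·L_0(x) + 2·L_1(x) - 52·L_2(x).
Expanding and collecting terms gives q(x) = -4x^2 - 6x + 2.
Check: q(3) = -52. ✓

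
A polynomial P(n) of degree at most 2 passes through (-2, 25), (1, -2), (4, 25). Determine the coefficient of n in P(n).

Write P(n) = an^2 + bn + c. Substituting each data point gives a linear system:
  4a - 2b + c = 25
  a + b + c = -2
  16a + 4b + c = 25
Solving the system yields a = 3, b = -6, c = 1.
So P(n) = 3n^2 - 6n + 1.
The coefficient of n is -6.

-6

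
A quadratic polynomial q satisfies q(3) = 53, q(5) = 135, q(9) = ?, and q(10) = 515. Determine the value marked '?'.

419

The 3 known points determine the degree-2 polynomial uniquely.
Write q(s) = as^2 + bs + c. Substituting each data point gives a linear system:
  9a + 3b + c = 53
  25a + 5b + c = 135
  100a + 10b + c = 515
Solving the system yields a = 5, b = 1, c = 5.
So q(s) = 5s^2 + s + 5.
Then q(9) = 419.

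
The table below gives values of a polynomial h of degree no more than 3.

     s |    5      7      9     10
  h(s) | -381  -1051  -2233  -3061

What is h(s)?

Write h(s) = as^3 + bs^2 + cs + d. Substituting each data point gives a linear system:
  125a + 25b + 5c + d = -381
  343a + 49b + 7c + d = -1051
  729a + 81b + 9c + d = -2233
  1000a + 100b + 10c + d = -3061
Solving the system yields a = -3, b = -1, c = 4, d = -1.
So h(s) = -3s³ - s² + 4s - 1.
Check: h(7) = -1051. ✓

h(s) = -3s^3 - s^2 + 4s - 1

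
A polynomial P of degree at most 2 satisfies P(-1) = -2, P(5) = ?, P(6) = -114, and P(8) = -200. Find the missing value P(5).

-80

The 3 known points determine the degree-2 polynomial uniquely.
Write P(x) = ax^2 + bx + c. Substituting each data point gives a linear system:
  a - b + c = -2
  36a + 6b + c = -114
  64a + 8b + c = -200
Solving the system yields a = -3, b = -1, c = 0.
So P(x) = -3x² - x.
Then P(5) = -80.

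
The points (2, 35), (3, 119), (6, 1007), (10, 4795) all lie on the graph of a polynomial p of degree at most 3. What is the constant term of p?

5

Write p(s) = as^3 + bs^2 + cs + d. Substituting each data point gives a linear system:
  8a + 4b + 2c + d = 35
  27a + 9b + 3c + d = 119
  216a + 36b + 6c + d = 1007
  1000a + 100b + 10c + d = 4795
Solving the system yields a = 5, b = -2, c = -1, d = 5.
So p(s) = 5s³ - 2s² - s + 5.
The constant term is 5.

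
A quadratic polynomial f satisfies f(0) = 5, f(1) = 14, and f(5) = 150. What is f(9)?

Write f(t) = at^2 + bt + c. Substituting each data point gives a linear system:
  c = 5
  a + b + c = 14
  25a + 5b + c = 150
Solving the system yields a = 5, b = 4, c = 5.
So f(t) = 5t² + 4t + 5.
Then f(9) = 446.

446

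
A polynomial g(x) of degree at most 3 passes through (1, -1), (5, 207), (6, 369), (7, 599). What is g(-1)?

-9

Using the Lagrange interpolation formula with nodes 1, 5, 6, 7:
  L_0(x) = (x - 5)(x - 6)(x - 7) / -120
  L_1(x) = (x - 1)(x - 6)(x - 7) / 8
  L_2(x) = (x - 1)(x - 5)(x - 7) / -5
  L_3(x) = (x - 1)(x - 5)(x - 6) / 12
Then g(x) = -1·L_0(x) + 207·L_1(x) + 369·L_2(x) + 599·L_3(x).
Expanding and collecting terms gives g(x) = 2x^3 - 2x^2 + 2x - 3.
Evaluating at x = -1: g(-1) = -9.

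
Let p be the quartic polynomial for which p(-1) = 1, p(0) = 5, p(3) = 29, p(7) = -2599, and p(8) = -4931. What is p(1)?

11

Write p(s) = as^4 + bs^3 + cs^2 + ds + e. Substituting each data point gives a linear system:
  a - b + c - d + e = 1
  e = 5
  81a + 27b + 9c + 3d + e = 29
  2401a + 343b + 49c + 7d + e = -2599
  4096a + 512b + 64c + 8d + e = -4931
Solving the system yields a = -2, b = 6, c = 3, d = -1, e = 5.
So p(s) = -2s^4 + 6s^3 + 3s^2 - s + 5.
Then p(1) = 11.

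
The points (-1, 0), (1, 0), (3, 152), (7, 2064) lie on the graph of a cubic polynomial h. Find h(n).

h(n) = 6n^3 + n^2 - 6n - 1

Using the Lagrange interpolation formula with nodes -1, 1, 3, 7:
  L_0(n) = (n - 1)(n - 3)(n - 7) / -64
  L_1(n) = (n + 1)(n - 3)(n - 7) / 24
  L_2(n) = (n + 1)(n - 1)(n - 7) / -32
  L_3(n) = (n + 1)(n - 1)(n - 3) / 192
Then h(n) = 0·L_0(n) + 0·L_1(n) + 152·L_2(n) + 2064·L_3(n).
Expanding and collecting terms gives h(n) = 6n³ + n² - 6n - 1.
Check: h(1) = 0. ✓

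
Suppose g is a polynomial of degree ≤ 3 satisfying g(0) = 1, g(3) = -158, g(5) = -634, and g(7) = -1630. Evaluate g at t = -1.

Using the Lagrange interpolation formula with nodes 0, 3, 5, 7:
  L_0(t) = (t - 3)(t - 5)(t - 7) / -105
  L_1(t) = t(t - 5)(t - 7) / 24
  L_2(t) = t(t - 3)(t - 7) / -20
  L_3(t) = t(t - 3)(t - 5) / 56
Then g(t) = 1·L_0(t) - 158·L_1(t) - 634·L_2(t) - 1630·L_3(t).
Expanding and collecting terms gives g(t) = -4t³ - 5t² - 2t + 1.
Evaluating at t = -1: g(-1) = 2.

2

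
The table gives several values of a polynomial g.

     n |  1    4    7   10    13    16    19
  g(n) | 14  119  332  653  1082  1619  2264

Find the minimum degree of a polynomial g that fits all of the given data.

2

Forward differences of the values at n = 1, 4, 7, 10, 13, 16, 19:
  g  : 14  119  332  653  1082  1619  2264
  Δ  : 105  213  321  429  537  645
  Δ^2: 108  108  108  108  108
  Δ^3: 0  0  0  0
  Δ^4: 0  0  0
  Δ^5: 0  0
  Δ^6: 0
The second differences are constant (108) and nonzero, while all higher differences vanish, so the minimal degree is 2.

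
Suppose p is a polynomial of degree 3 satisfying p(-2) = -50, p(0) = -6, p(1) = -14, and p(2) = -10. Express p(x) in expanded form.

Write p(x) = ax^3 + bx^2 + cx + d. Substituting each data point gives a linear system:
  -8a + 4b - 2c + d = -50
  d = -6
  a + b + c + d = -14
  8a + 4b + 2c + d = -10
Solving the system yields a = 4, b = -6, c = -6, d = -6.
So p(x) = 4x^3 - 6x^2 - 6x - 6.
Check: p(1) = -14. ✓

p(x) = 4x^3 - 6x^2 - 6x - 6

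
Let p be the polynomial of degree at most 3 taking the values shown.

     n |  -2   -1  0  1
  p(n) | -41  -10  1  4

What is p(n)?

p(n) = 2n^3 - 4n^2 + 5n + 1

Using the Lagrange interpolation formula with nodes -2, -1, 0, 1:
  L_0(n) = (n + 1)n(n - 1) / -6
  L_1(n) = (n + 2)n(n - 1) / 2
  L_2(n) = (n + 2)(n + 1)(n - 1) / -2
  L_3(n) = (n + 2)(n + 1)n / 6
Then p(n) = -41·L_0(n) - 10·L_1(n) + 1·L_2(n) + 4·L_3(n).
Expanding and collecting terms gives p(n) = 2n³ - 4n² + 5n + 1.
Check: p(-1) = -10. ✓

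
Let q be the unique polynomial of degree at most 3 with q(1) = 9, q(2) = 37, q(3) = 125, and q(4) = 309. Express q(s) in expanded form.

Using the Lagrange interpolation formula with nodes 1, 2, 3, 4:
  L_0(s) = (s - 2)(s - 3)(s - 4) / -6
  L_1(s) = (s - 1)(s - 3)(s - 4) / 2
  L_2(s) = (s - 1)(s - 2)(s - 4) / -2
  L_3(s) = (s - 1)(s - 2)(s - 3) / 6
Then q(s) = 9·L_0(s) + 37·L_1(s) + 125·L_2(s) + 309·L_3(s).
Expanding and collecting terms gives q(s) = 6s^3 - 6s^2 + 4s + 5.
Check: q(3) = 125. ✓

q(s) = 6s^3 - 6s^2 + 4s + 5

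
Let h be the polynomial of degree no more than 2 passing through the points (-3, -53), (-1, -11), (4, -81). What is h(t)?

Write h(t) = at^2 + bt + c. Substituting each data point gives a linear system:
  9a - 3b + c = -53
  a - b + c = -11
  16a + 4b + c = -81
Solving the system yields a = -5, b = 1, c = -5.
So h(t) = -5t^2 + t - 5.
Check: h(-3) = -53. ✓

h(t) = -5t^2 + t - 5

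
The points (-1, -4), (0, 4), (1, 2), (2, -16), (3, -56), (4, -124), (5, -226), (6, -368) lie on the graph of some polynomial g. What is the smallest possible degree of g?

3

Forward differences of the values at t = -1, 0, 1, 2, 3, 4, 5, 6:
  g  : -4  4  2  -16  -56  -124  -226  -368
  Δ  : 8  -2  -18  -40  -68  -102  -142
  Δ^2: -10  -16  -22  -28  -34  -40
  Δ^3: -6  -6  -6  -6  -6
  Δ^4: 0  0  0  0
  Δ^5: 0  0  0
  Δ^6: 0  0
  Δ^7: 0
The third differences are constant (-6) and nonzero, while all higher differences vanish, so the minimal degree is 3.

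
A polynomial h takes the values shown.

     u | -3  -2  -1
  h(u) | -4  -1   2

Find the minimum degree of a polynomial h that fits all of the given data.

Forward differences of the values at u = -3, -2, -1:
  h  : -4  -1  2
  Δ  : 3  3
  Δ^2: 0
The first differences are constant (3) and nonzero, while all higher differences vanish, so the minimal degree is 1.

1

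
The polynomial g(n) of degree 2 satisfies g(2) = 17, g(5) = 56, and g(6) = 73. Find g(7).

Write g(n) = an^2 + bn + c. Substituting each data point gives a linear system:
  4a + 2b + c = 17
  25a + 5b + c = 56
  36a + 6b + c = 73
Solving the system yields a = 1, b = 6, c = 1.
So g(n) = n^2 + 6n + 1.
Then g(7) = 92.

92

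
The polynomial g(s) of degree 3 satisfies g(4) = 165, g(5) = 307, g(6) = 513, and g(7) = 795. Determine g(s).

Write g(s) = as^3 + bs^2 + cs + d. Substituting each data point gives a linear system:
  64a + 16b + 4c + d = 165
  125a + 25b + 5c + d = 307
  216a + 36b + 6c + d = 513
  343a + 49b + 7c + d = 795
Solving the system yields a = 2, b = 2, c = 2, d = -3.
So g(s) = 2s^3 + 2s^2 + 2s - 3.
Check: g(4) = 165. ✓

g(s) = 2s^3 + 2s^2 + 2s - 3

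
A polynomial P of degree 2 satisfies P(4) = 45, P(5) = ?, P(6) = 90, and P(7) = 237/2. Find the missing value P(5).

On equispaced nodes a degree-2 polynomial has vanishing third forward difference, so
  - P(4) + 3·P(5) - 3·P(6) + P(7) = 0.
Substituting the known values and solving for P(5):
  3·P(5) = 393/2
  P(5) = 131/2.

131/2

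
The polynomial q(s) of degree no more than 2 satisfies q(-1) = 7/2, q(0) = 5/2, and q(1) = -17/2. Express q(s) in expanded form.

q(s) = -5s^2 - 6s + 5/2

Using the Lagrange interpolation formula with nodes -1, 0, 1:
  L_0(s) = s(s - 1) / 2
  L_1(s) = (s + 1)(s - 1) / -1
  L_2(s) = (s + 1)s / 2
Then q(s) = 7/2·L_0(s) + 5/2·L_1(s) - 17/2·L_2(s).
Expanding and collecting terms gives q(s) = -5s² - 6s + 5/2.
Check: q(1) = -17/2. ✓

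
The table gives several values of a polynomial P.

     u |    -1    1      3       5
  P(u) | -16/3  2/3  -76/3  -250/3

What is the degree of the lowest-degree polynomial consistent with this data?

Forward differences of the values at u = -1, 1, 3, 5:
  P  : -16/3  2/3  -76/3  -250/3
  Δ  : 6  -26  -58
  Δ^2: -32  -32
  Δ^3: 0
The second differences are constant (-32) and nonzero, while all higher differences vanish, so the minimal degree is 2.

2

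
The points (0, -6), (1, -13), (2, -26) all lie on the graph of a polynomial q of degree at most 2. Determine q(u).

Write q(u) = au^2 + bu + c. Substituting each data point gives a linear system:
  c = -6
  a + b + c = -13
  4a + 2b + c = -26
Solving the system yields a = -3, b = -4, c = -6.
So q(u) = -3u² - 4u - 6.
Check: q(0) = -6. ✓

q(u) = -3u^2 - 4u - 6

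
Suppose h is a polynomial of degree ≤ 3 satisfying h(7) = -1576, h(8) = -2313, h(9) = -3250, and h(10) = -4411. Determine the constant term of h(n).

Write h(n) = an^3 + bn^2 + cn + d. Substituting each data point gives a linear system:
  343a + 49b + 7c + d = -1576
  512a + 64b + 8c + d = -2313
  729a + 81b + 9c + d = -3250
  1000a + 100b + 10c + d = -4411
Solving the system yields a = -4, b = -4, c = -1, d = -1.
So h(n) = -4n^3 - 4n^2 - n - 1.
The constant term is -1.

-1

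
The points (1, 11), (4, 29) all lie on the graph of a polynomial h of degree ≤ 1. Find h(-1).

-1

Write h(s) = as + b. Substituting each data point gives a linear system:
  a + b = 11
  4a + b = 29
Solving the system yields a = 6, b = 5.
So h(s) = 6s + 5.
Then h(-1) = -1.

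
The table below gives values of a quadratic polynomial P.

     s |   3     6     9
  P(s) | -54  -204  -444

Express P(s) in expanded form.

P(s) = -5s^2 - 5s + 6

Using the Lagrange interpolation formula with nodes 3, 6, 9:
  L_0(s) = (s - 6)(s - 9) / 18
  L_1(s) = (s - 3)(s - 9) / -9
  L_2(s) = (s - 3)(s - 6) / 18
Then P(s) = -54·L_0(s) - 204·L_1(s) - 444·L_2(s).
Expanding and collecting terms gives P(s) = -5s^2 - 5s + 6.
Check: P(6) = -204. ✓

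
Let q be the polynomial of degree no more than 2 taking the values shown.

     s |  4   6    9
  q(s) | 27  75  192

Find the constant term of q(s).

Write q(s) = as^2 + bs + c. Substituting each data point gives a linear system:
  16a + 4b + c = 27
  36a + 6b + c = 75
  81a + 9b + c = 192
Solving the system yields a = 3, b = -6, c = 3.
So q(s) = 3s^2 - 6s + 3.
The constant term is 3.

3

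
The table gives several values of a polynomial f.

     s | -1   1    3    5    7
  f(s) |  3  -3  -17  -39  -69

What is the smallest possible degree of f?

2

Forward differences of the values at s = -1, 1, 3, 5, 7:
  f  : 3  -3  -17  -39  -69
  Δ  : -6  -14  -22  -30
  Δ^2: -8  -8  -8
  Δ^3: 0  0
  Δ^4: 0
The second differences are constant (-8) and nonzero, while all higher differences vanish, so the minimal degree is 2.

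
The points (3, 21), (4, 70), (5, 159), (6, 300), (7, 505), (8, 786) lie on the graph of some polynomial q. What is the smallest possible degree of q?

Forward differences of the values at s = 3, 4, 5, 6, 7, 8:
  q  : 21  70  159  300  505  786
  Δ  : 49  89  141  205  281
  Δ^2: 40  52  64  76
  Δ^3: 12  12  12
  Δ^4: 0  0
  Δ^5: 0
The third differences are constant (12) and nonzero, while all higher differences vanish, so the minimal degree is 3.

3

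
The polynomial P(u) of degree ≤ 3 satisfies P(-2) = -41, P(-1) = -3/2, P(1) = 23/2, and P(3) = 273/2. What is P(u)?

Write P(u) = au^3 + bu^2 + cu + d. Substituting each data point gives a linear system:
  -8a + 4b - 2c + d = -41
  -a + b - c + d = -3/2
  a + b + c + d = 23/2
  27a + 9b + 3c + d = 273/2
Solving the system yields a = 5, b = -1, c = 3/2, d = 6.
So P(u) = 5u^3 - u^2 + (3/2)u + 6.
Check: P(-1) = -3/2. ✓

P(u) = 5u^3 - u^2 + (3/2)u + 6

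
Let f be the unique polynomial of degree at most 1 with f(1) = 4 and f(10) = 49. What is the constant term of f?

Write f(x) = ax + b. Substituting each data point gives a linear system:
  a + b = 4
  10a + b = 49
Solving the system yields a = 5, b = -1.
So f(x) = 5x - 1.
The constant term is -1.

-1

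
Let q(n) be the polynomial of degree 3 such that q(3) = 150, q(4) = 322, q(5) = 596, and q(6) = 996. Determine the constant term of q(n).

6

Write q(n) = an^3 + bn^2 + cn + d. Substituting each data point gives a linear system:
  27a + 9b + 3c + d = 150
  64a + 16b + 4c + d = 322
  125a + 25b + 5c + d = 596
  216a + 36b + 6c + d = 996
Solving the system yields a = 4, b = 3, c = 3, d = 6.
So q(n) = 4n^3 + 3n^2 + 3n + 6.
The constant term is 6.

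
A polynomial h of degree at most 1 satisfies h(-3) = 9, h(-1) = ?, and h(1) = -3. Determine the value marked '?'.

On equispaced nodes a degree-1 polynomial has vanishing second forward difference, so
  h(-3) - 2·h(-1) + h(1) = 0.
Substituting the known values and solving for h(-1):
  -2·h(-1) = -6
  h(-1) = 3.

3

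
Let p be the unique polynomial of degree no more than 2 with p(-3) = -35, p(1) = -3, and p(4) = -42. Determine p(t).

p(t) = -3t^2 + 2t - 2

Using the Lagrange interpolation formula with nodes -3, 1, 4:
  L_0(t) = (t - 1)(t - 4) / 28
  L_1(t) = (t + 3)(t - 4) / -12
  L_2(t) = (t + 3)(t - 1) / 21
Then p(t) = -35·L_0(t) - 3·L_1(t) - 42·L_2(t).
Expanding and collecting terms gives p(t) = -3t² + 2t - 2.
Check: p(4) = -42. ✓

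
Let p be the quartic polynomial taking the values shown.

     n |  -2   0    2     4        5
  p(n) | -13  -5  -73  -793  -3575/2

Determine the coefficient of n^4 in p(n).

Write p(n) = an^4 + bn^3 + cn^2 + dn + e. Substituting each data point gives a linear system:
  16a - 8b + 4c - 2d + e = -13
  e = -5
  16a + 8b + 4c + 2d + e = -73
  256a + 64b + 16c + 4d + e = -793
  625a + 125b + 25c + 5d + e = -3575/2
Solving the system yields a = -2, b = -4, c = -3/2, d = 1, e = -5.
So p(n) = -2n⁴ - 4n³ - (3/2)n² + n - 5.
The leading coefficient is -2.

-2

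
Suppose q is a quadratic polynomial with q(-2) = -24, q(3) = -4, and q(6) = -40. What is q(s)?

Write q(s) = as^2 + bs + c. Substituting each data point gives a linear system:
  4a - 2b + c = -24
  9a + 3b + c = -4
  36a + 6b + c = -40
Solving the system yields a = -2, b = 6, c = -4.
So q(s) = -2s^2 + 6s - 4.
Check: q(-2) = -24. ✓

q(s) = -2s^2 + 6s - 4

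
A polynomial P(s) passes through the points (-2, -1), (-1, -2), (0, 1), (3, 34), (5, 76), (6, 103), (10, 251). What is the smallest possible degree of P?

2

Divided differences on the nodes -2, -1, 0, 3, 5, 6, 10:
  order 0: -1  -2  1  34  76  103  251
  order 1: -1  3  11  21  27  37
  order 2: 2  2  2  2  2
  order 3: 0  0  0  0
  order 4: 0  0  0
  order 5: 0  0
  order 6: 0
The order-2 divided differences are all 2 (nonzero) and every higher order vanishes, so the data lies on a polynomial of degree exactly 2.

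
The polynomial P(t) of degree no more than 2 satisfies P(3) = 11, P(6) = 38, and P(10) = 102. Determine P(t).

P(t) = t^2 + 2

Write P(t) = at^2 + bt + c. Substituting each data point gives a linear system:
  9a + 3b + c = 11
  36a + 6b + c = 38
  100a + 10b + c = 102
Solving the system yields a = 1, b = 0, c = 2.
So P(t) = t² + 2.
Check: P(3) = 11. ✓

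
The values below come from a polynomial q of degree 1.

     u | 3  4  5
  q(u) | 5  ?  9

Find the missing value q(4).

The 2 known points determine the degree-1 polynomial uniquely.
Write q(u) = au + b. Substituting each data point gives a linear system:
  3a + b = 5
  5a + b = 9
Solving the system yields a = 2, b = -1.
So q(u) = 2u - 1.
Then q(4) = 7.

7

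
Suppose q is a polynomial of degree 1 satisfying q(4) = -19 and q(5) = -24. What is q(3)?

-14

Write q(t) = at + b. Substituting each data point gives a linear system:
  4a + b = -19
  5a + b = -24
Solving the system yields a = -5, b = 1.
So q(t) = -5t + 1.
Then q(3) = -14.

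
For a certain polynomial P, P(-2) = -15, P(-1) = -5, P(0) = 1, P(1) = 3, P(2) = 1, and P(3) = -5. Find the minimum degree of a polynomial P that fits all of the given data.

2

Forward differences of the values at s = -2, -1, 0, 1, 2, 3:
  P  : -15  -5  1  3  1  -5
  Δ  : 10  6  2  -2  -6
  Δ^2: -4  -4  -4  -4
  Δ^3: 0  0  0
  Δ^4: 0  0
  Δ^5: 0
The second differences are constant (-4) and nonzero, while all higher differences vanish, so the minimal degree is 2.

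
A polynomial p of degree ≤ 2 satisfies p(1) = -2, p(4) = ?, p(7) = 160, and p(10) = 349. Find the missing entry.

On equispaced nodes a degree-2 polynomial has vanishing third forward difference, so
  - p(1) + 3·p(4) - 3·p(7) + p(10) = 0.
Substituting the known values and solving for p(4):
  3·p(4) = 129
  p(4) = 43.

43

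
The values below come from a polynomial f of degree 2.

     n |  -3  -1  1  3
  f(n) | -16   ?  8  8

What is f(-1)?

0

On equispaced nodes a degree-2 polynomial has vanishing third forward difference, so
  - f(-3) + 3·f(-1) - 3·f(1) + f(3) = 0.
Substituting the known values and solving for f(-1):
  3·f(-1) = 0
  f(-1) = 0.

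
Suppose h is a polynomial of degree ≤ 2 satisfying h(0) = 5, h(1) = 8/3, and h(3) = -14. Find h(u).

Write h(u) = au^2 + bu + c. Substituting each data point gives a linear system:
  c = 5
  a + b + c = 8/3
  9a + 3b + c = -14
Solving the system yields a = -2, b = -1/3, c = 5.
So h(u) = -2u² - (1/3)u + 5.
Check: h(0) = 5. ✓

h(u) = -2u^2 - (1/3)u + 5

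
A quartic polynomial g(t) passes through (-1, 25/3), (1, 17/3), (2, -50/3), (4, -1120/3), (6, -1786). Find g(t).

Write g(t) = at^4 + bt^3 + ct^2 + dt + e. Substituting each data point gives a linear system:
  a - b + c - d + e = 25/3
  a + b + c + d + e = 17/3
  16a + 8b + 4c + 2d + e = -50/3
  256a + 64b + 16c + 4d + e = -1120/3
  1296a + 216b + 36c + 6d + e = -1786
Solving the system yields a = -1, b = -3, c = 4, d = 5/3, e = 4.
So g(t) = -t^4 - 3t^3 + 4t^2 + (5/3)t + 4.
Check: g(6) = -1786. ✓

g(t) = -t^4 - 3t^3 + 4t^2 + (5/3)t + 4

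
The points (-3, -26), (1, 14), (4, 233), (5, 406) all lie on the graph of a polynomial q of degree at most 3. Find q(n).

Write q(n) = an^3 + bn^2 + cn + d. Substituting each data point gives a linear system:
  -27a + 9b - 3c + d = -26
  a + b + c + d = 14
  64a + 16b + 4c + d = 233
  125a + 25b + 5c + d = 406
Solving the system yields a = 2, b = 5, c = 6, d = 1.
So q(n) = 2n^3 + 5n^2 + 6n + 1.
Check: q(4) = 233. ✓

q(n) = 2n^3 + 5n^2 + 6n + 1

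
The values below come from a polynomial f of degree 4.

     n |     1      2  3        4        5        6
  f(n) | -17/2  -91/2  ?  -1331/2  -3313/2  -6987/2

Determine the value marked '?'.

-417/2

The 5 known points determine the degree-4 polynomial uniquely.
Write f(n) = an^4 + bn^3 + cn^2 + dn + e. Substituting each data point gives a linear system:
  a + b + c + d + e = -17/2
  16a + 8b + 4c + 2d + e = -91/2
  256a + 64b + 16c + 4d + e = -1331/2
  625a + 125b + 25c + 5d + e = -3313/2
  1296a + 216b + 36c + 6d + e = -6987/2
Solving the system yields a = -3, b = 2, c = 0, d = -6, e = -3/2.
So f(n) = -3n⁴ + 2n³ - 6n - 3/2.
Then f(3) = -417/2.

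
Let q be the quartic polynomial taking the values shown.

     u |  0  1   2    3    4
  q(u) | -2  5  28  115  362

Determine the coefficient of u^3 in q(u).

Write q(u) = au^4 + bu^3 + cu^2 + du + e. Substituting each data point gives a linear system:
  e = -2
  a + b + c + d + e = 5
  16a + 8b + 4c + 2d + e = 28
  81a + 27b + 9c + 3d + e = 115
  256a + 64b + 16c + 4d + e = 362
Solving the system yields a = 2, b = -4, c = 6, d = 3, e = -2.
So q(u) = 2u^4 - 4u^3 + 6u^2 + 3u - 2.
The coefficient of u^3 is -4.

-4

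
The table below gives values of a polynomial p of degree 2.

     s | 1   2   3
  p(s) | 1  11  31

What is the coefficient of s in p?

Write p(s) = as^2 + bs + c. Substituting each data point gives a linear system:
  a + b + c = 1
  4a + 2b + c = 11
  9a + 3b + c = 31
Solving the system yields a = 5, b = -5, c = 1.
So p(s) = 5s^2 - 5s + 1.
The coefficient of s is -5.

-5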